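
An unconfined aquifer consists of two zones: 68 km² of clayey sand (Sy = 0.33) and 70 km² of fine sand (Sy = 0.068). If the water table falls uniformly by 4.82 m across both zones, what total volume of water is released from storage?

ΔV ≈ 1.31 × 10^8 m³

A₁ = 68 km² = 6.8 × 10^7 m²; A₂ = 70 km² = 7 × 10^7 m²
ΔV₁ = 0.33 × 6.8 × 10^7 × 4.82 = 1.082 × 10^8 m³
ΔV₂ = 0.068 × 7 × 10^7 × 4.82 = 2.294 × 10^7 m³
ΔV = ΔV₁ + ΔV₂ = 1.311 × 10^8 m³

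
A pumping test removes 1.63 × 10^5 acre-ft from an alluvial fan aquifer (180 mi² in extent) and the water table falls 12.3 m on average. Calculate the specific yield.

A = 180 mi² = 4.662 × 10^8 m²
ΔV = 1.63 × 10^5 acre-ft = 2.011 × 10^8 m³
Sy = ΔV / (A × Δh) = 2.011 × 10^8 m³ / (4.662 × 10^8 m² × 12.3 m) = 0.03506

Sy ≈ 0.035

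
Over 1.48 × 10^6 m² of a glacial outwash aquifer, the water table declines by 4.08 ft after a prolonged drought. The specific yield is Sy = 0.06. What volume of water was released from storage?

ΔV ≈ 1.1 × 10^5 m³

Δh = 4.08 ft = 1.244 m
ΔV = Sy × A × Δh = 0.06 × 1.48 × 10^6 m² × 1.244 m = 1.104 × 10^5 m³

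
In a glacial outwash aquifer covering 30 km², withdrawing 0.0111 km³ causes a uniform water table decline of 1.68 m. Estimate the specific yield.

Sy ≈ 0.22

A = 30 km² = 3 × 10^7 m²
ΔV = 0.0111 km³ = 1.11 × 10^7 m³
Sy = ΔV / (A × Δh) = 1.11 × 10^7 m³ / (3 × 10^7 m² × 1.68 m) = 0.2202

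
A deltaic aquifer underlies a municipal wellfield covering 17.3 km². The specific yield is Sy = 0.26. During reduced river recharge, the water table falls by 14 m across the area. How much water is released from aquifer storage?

A = 17.3 km² = 1.73 × 10^7 m²
ΔV = Sy × A × Δh = 0.26 × 1.73 × 10^7 m² × 14 m = 6.297 × 10^7 m³

ΔV ≈ 6.3 × 10^7 m³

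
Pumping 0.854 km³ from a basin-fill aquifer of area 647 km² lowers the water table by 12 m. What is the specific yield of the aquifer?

Sy ≈ 0.11

A = 647 km² = 6.47 × 10^8 m²
ΔV = 0.854 km³ = 8.54 × 10^8 m³
Sy = ΔV / (A × Δh) = 8.54 × 10^8 m³ / (6.47 × 10^8 m² × 12 m) = 0.11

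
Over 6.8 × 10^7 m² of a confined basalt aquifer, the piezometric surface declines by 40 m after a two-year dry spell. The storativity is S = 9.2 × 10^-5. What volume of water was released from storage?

ΔV = S × A × Δh = 9.2 × 10^-5 × 6.8 × 10^7 m² × 40 m = 2.502 × 10^5 m³

ΔV ≈ 2.5 × 10^5 m³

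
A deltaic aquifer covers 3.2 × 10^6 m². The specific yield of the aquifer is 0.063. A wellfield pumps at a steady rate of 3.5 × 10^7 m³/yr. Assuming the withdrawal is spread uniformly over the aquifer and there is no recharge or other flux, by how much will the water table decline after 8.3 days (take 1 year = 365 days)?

Q = 3.5 × 10^7 m³/yr = 95890 m³/d
ΔV = Q × t = 95890 m³/d × 8.3 d = 7.959 × 10^5 m³
Δh = ΔV / (Sy × A) = 7.959 × 10^5 / (0.063 × 3.2 × 10^6) = 3.948 m

Δh ≈ 3.95 m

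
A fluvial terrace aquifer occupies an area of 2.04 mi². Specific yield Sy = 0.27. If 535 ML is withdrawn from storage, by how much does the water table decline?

Δh ≈ 0.375 m

A = 2.04 mi² = 5.284 × 10^6 m²
ΔV = 535 ML = 5.35 × 10^5 m³
Δh = ΔV / (Sy × A) = 5.35 × 10^5 m³ / (0.27 × 5.284 × 10^6 m²) = 0.375 m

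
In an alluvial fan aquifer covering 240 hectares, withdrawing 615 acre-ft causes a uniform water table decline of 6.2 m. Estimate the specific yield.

A = 240 hectares = 2.4 × 10^6 m²
ΔV = 615 acre-ft = 7.586 × 10^5 m³
Sy = ΔV / (A × Δh) = 7.586 × 10^5 m³ / (2.4 × 10^6 m² × 6.2 m) = 0.05098

Sy ≈ 0.051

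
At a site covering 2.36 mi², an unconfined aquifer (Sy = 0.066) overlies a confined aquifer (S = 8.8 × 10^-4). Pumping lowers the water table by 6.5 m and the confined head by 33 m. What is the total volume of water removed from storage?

ΔV ≈ 2.8 × 10^6 m³

A = 2.36 mi² = 6.112 × 10^6 m²
Unconfined: ΔV_u = Sy × A × Δh_u = 0.066 × 6.112 × 10^6 × 6.5 = 2.622 × 10^6 m³
Confined: ΔV_c = S × A × Δh_c = 8.8 × 10^-4 × 6.112 × 10^6 × 33 = 1.775 × 10^5 m³
Total ΔV = 2.622 × 10^6 + 1.775 × 10^5 = 2.8 × 10^6 m³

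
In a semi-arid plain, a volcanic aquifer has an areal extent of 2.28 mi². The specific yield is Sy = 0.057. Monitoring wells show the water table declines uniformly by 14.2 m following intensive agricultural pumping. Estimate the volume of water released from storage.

ΔV ≈ 4.78 × 10^6 m³

A = 2.28 mi² = 5.905 × 10^6 m²
ΔV = Sy × A × Δh = 0.057 × 5.905 × 10^6 m² × 14.2 m = 4.78 × 10^6 m³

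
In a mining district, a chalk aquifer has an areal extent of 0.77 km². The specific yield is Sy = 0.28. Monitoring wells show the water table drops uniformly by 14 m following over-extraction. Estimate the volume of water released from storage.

A = 0.77 km² = 7.7 × 10^5 m²
ΔV = Sy × A × Δh = 0.28 × 7.7 × 10^5 m² × 14 m = 3.018 × 10^6 m³

ΔV ≈ 3.02 × 10^6 m³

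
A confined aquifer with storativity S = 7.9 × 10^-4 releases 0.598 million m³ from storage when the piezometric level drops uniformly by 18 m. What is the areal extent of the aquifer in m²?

ΔV = 0.598 million m³ = 5.98 × 10^5 m³
A = ΔV / (S × Δh) = 5.98 × 10^5 / (7.9 × 10^-4 × 18) = 4.205 × 10^7 m²

A ≈ 4.21 × 10^7 m²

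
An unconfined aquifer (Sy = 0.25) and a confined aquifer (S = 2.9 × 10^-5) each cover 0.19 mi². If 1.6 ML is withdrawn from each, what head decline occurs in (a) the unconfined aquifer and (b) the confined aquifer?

A = 0.19 mi² = 4.921 × 10^5 m²
ΔV = 1.6 ML = 1600 m³
Unconfined: Δh_u = ΔV/(Sy·A) = 1600/(0.25 × 4.921 × 10^5) = 0.01301 m
Confined: Δh_c = ΔV/(S·A) = 1600/(2.9 × 10^-5 × 4.921 × 10^5) = 112.1 m

Δh_u ≈ 0.013 m; Δh_c ≈ 112 m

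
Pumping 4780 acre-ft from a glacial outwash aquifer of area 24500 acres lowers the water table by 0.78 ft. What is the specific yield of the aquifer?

Sy ≈ 0.25

A = 24500 acres = 9.915 × 10^7 m²
Δh = 0.78 ft = 0.2377 m
ΔV = 4780 acre-ft = 5.896 × 10^6 m³
Sy = ΔV / (A × Δh) = 5.896 × 10^6 m³ / (9.915 × 10^7 m² × 0.2377 m) = 0.2501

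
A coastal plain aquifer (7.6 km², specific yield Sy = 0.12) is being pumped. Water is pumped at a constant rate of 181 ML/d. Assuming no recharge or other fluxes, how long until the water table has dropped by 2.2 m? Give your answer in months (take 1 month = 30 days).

A = 7.6 km² = 7.6 × 10^6 m²
ΔV = Sy × A × Δh = 0.12 × 7.6 × 10^6 × 2.2 = 2.006 × 10^6 m³
Q = 181 ML/d = 1.81 × 10^5 m³/d
t = ΔV / Q = 2.006 × 10^6 m³ / 1.81 × 10^5 m³/d = 11.09 d
t = 11.09 d ≈ 0.3695 months

t ≈ 0.37 months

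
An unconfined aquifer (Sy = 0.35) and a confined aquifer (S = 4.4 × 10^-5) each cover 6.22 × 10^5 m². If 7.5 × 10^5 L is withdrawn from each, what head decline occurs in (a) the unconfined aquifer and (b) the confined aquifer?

ΔV = 7.5 × 10^5 L = 750 m³
Unconfined: Δh_u = ΔV/(Sy·A) = 750/(0.35 × 6.22 × 10^5) = 0.003445 m
Confined: Δh_c = ΔV/(S·A) = 750/(4.4 × 10^-5 × 6.22 × 10^5) = 27.4 m

Δh_u ≈ 0.00345 m; Δh_c ≈ 27.4 m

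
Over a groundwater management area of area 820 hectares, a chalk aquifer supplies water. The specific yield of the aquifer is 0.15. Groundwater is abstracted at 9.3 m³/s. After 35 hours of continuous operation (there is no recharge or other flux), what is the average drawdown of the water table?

A = 820 hectares = 8.2 × 10^6 m²
Q = 9.3 m³/s = 8.035 × 10^5 m³/d
t = 35 hours = 1.458 d
ΔV = Q × t = 8.035 × 10^5 m³/d × 1.458 d = 1.172 × 10^6 m³
Δh = ΔV / (Sy × A) = 1.172 × 10^6 / (0.15 × 8.2 × 10^6) = 0.9527 m

Δh ≈ 0.953 m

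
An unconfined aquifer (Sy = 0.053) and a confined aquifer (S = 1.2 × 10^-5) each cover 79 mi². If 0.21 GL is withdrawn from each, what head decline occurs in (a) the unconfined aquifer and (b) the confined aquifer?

A = 79 mi² = 2.046 × 10^8 m²
ΔV = 0.21 GL = 2.1 × 10^5 m³
Unconfined: Δh_u = ΔV/(Sy·A) = 2.1 × 10^5/(0.053 × 2.046 × 10^8) = 0.01937 m
Confined: Δh_c = ΔV/(S·A) = 2.1 × 10^5/(1.2 × 10^-5 × 2.046 × 10^8) = 85.53 m

Δh_u ≈ 0.0194 m; Δh_c ≈ 85.5 m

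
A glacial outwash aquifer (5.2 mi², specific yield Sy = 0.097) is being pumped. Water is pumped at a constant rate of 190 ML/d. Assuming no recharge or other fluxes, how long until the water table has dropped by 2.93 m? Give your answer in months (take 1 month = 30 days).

A = 5.2 mi² = 1.347 × 10^7 m²
ΔV = Sy × A × Δh = 0.097 × 1.347 × 10^7 × 2.93 = 3.828 × 10^6 m³
Q = 190 ML/d = 1.9 × 10^5 m³/d
t = ΔV / Q = 3.828 × 10^6 m³ / 1.9 × 10^5 m³/d = 20.15 d
t = 20.15 d ≈ 0.6715 months

t ≈ 0.672 months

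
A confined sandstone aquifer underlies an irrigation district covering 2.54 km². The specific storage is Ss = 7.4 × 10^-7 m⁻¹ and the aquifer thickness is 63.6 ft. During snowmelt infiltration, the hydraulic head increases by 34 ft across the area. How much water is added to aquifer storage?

b = 63.6 ft = 19.39 m
S = Ss × b = 7.4 × 10^-7 m⁻¹ × 19.39 m = 1.435 × 10^-5
A = 2.54 km² = 2.54 × 10^6 m²
Δh = 34 ft = 10.36 m
ΔV = S × A × Δh = 1.435 × 10^-5 × 2.54 × 10^6 m² × 10.36 m = 377.6 m³

ΔV ≈ 378 m³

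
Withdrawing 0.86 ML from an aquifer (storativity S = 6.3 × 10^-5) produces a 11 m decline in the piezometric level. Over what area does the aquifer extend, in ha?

A ≈ 124 ha

ΔV = 0.86 ML = 860 m³
A = ΔV / (S × Δh) = 860 / (6.3 × 10^-5 × 11) = 1.241 × 10^6 m²
A = 1.241 × 10^6 m² = 124.1 ha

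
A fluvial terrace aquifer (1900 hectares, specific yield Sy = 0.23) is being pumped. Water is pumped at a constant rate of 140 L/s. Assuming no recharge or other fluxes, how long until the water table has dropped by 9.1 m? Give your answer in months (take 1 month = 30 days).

A = 1900 hectares = 1.9 × 10^7 m²
ΔV = Sy × A × Δh = 0.23 × 1.9 × 10^7 × 9.1 = 3.977 × 10^7 m³
Q = 140 L/s = 12100 m³/d
t = ΔV / Q = 3.977 × 10^7 m³ / 12100 m³/d = 3288 d
t = 3288 d ≈ 109.6 months

t ≈ 110 months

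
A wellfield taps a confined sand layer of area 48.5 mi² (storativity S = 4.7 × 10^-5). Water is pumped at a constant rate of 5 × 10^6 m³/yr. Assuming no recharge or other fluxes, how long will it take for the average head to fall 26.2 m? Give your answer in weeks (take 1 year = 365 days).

t ≈ 1.61 weeks

A = 48.5 mi² = 1.256 × 10^8 m²
ΔV = S × A × Δh = 4.7 × 10^-5 × 1.256 × 10^8 × 26.2 = 1.547 × 10^5 m³
Q = 5 × 10^6 m³/yr = 13700 m³/d
t = ΔV / Q = 1.547 × 10^5 m³ / 13700 m³/d = 11.29 d
t = 11.29 d ≈ 1.613 weeks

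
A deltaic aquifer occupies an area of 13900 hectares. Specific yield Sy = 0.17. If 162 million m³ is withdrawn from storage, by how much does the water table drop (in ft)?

Δh ≈ 22.5 ft

A = 13900 hectares = 1.39 × 10^8 m²
ΔV = 162 million m³ = 1.62 × 10^8 m³
Δh = ΔV / (Sy × A) = 1.62 × 10^8 m³ / (0.17 × 1.39 × 10^8 m²) = 6.856 m
Δh = 6.856 m = 22.49 ft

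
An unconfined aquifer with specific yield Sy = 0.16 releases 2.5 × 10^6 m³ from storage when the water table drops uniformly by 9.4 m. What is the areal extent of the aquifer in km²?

A ≈ 1.66 km²

A = ΔV / (Sy × Δh) = 2.5 × 10^6 / (0.16 × 9.4) = 1.662 × 10^6 m²
A = 1.662 × 10^6 m² = 1.662 km²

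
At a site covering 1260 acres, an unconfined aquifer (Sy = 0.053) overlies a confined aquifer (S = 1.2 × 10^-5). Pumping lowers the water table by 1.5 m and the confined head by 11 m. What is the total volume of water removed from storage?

A = 1260 acres = 5.099 × 10^6 m²
Unconfined: ΔV_u = Sy × A × Δh_u = 0.053 × 5.099 × 10^6 × 1.5 = 4.054 × 10^5 m³
Confined: ΔV_c = S × A × Δh_c = 1.2 × 10^-5 × 5.099 × 10^6 × 11 = 673.1 m³
Total ΔV = 4.054 × 10^5 + 673.1 = 4.06 × 10^5 m³

ΔV ≈ 4.06 × 10^5 m³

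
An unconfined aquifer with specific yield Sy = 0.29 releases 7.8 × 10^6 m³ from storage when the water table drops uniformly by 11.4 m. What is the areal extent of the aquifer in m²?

A ≈ 2.36 × 10^6 m²

A = ΔV / (Sy × Δh) = 7.8 × 10^6 / (0.29 × 11.4) = 2.359 × 10^6 m²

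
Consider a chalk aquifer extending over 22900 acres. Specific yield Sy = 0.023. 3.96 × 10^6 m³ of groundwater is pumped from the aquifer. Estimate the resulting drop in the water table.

Δh ≈ 1.86 m

A = 22900 acres = 9.267 × 10^7 m²
Δh = ΔV / (Sy × A) = 3.96 × 10^6 m³ / (0.023 × 9.267 × 10^7 m²) = 1.858 m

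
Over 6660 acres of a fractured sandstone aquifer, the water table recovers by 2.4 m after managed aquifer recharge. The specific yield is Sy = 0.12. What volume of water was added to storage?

ΔV ≈ 7.76 × 10^6 m³

A = 6660 acres = 2.695 × 10^7 m²
ΔV = Sy × A × Δh = 0.12 × 2.695 × 10^7 m² × 2.4 m = 7.762 × 10^6 m³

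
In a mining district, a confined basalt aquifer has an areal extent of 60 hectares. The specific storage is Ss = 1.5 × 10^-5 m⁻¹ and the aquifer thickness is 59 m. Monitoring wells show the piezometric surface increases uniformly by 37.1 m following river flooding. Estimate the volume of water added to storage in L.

S = Ss × b = 1.5 × 10^-5 m⁻¹ × 59 m = 8.85 × 10^-4
A = 60 hectares = 6 × 10^5 m²
ΔV = S × A × Δh = 8.85 × 10^-4 × 6 × 10^5 m² × 37.1 m = 19700 m³
ΔV = 19700 m³ = 1.97 × 10^7 L

ΔV ≈ 1.97 × 10^7 L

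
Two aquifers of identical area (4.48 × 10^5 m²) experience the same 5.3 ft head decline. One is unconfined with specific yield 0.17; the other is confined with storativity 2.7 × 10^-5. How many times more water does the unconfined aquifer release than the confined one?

Δh = 5.3 ft = 1.615 m
Unconfined: ΔV_u = Sy × A × Δh = 0.17 × 4.48 × 10^5 × 1.615 = 1.23 × 10^5 m³
Confined: ΔV_c = S × A × Δh = 2.7 × 10^-5 × 4.48 × 10^5 × 1.615 = 19.54 m³
Ratio = ΔV_u / ΔV_c = Sy / S = 0.17 / 2.7 × 10^-5 = 6296

ΔV_u / ΔV_c ≈ 6300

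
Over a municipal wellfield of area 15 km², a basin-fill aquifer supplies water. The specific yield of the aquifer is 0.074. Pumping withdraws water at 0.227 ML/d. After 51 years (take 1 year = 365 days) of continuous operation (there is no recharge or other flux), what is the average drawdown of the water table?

A = 15 km² = 1.5 × 10^7 m²
Q = 0.227 ML/d = 227 m³/d
t = 51 years = 18620 d
ΔV = Q × t = 227 m³/d × 18620 d = 4.226 × 10^6 m³
Δh = ΔV / (Sy × A) = 4.226 × 10^6 / (0.074 × 1.5 × 10^7) = 3.807 m

Δh ≈ 3.81 m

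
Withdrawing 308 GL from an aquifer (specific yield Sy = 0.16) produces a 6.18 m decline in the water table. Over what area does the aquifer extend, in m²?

A ≈ 3.11 × 10^8 m²

ΔV = 308 GL = 3.08 × 10^8 m³
A = ΔV / (Sy × Δh) = 3.08 × 10^8 / (0.16 × 6.18) = 3.115 × 10^8 m²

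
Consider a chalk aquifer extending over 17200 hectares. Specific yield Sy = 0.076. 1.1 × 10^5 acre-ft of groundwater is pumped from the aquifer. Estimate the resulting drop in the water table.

A = 17200 hectares = 1.72 × 10^8 m²
ΔV = 1.1 × 10^5 acre-ft = 1.357 × 10^8 m³
Δh = ΔV / (Sy × A) = 1.357 × 10^8 m³ / (0.076 × 1.72 × 10^8 m²) = 10.38 m

Δh ≈ 10.4 m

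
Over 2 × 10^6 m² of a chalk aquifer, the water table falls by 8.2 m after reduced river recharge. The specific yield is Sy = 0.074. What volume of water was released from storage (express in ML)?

ΔV = Sy × A × Δh = 0.074 × 2 × 10^6 m² × 8.2 m = 1.214 × 10^6 m³
ΔV = 1.214 × 10^6 m³ = 1214 ML

ΔV ≈ 1210 ML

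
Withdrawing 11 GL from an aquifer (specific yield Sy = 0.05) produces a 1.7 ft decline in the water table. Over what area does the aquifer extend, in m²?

A ≈ 4.25 × 10^8 m²

Δh = 1.7 ft = 0.5182 m
ΔV = 11 GL = 1.1 × 10^7 m³
A = ΔV / (Sy × Δh) = 1.1 × 10^7 / (0.05 × 0.5182) = 4.246 × 10^8 m²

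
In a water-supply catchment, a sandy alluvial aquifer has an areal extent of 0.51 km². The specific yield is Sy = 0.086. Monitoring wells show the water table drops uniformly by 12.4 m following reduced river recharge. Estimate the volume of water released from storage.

A = 0.51 km² = 5.1 × 10^5 m²
ΔV = Sy × A × Δh = 0.086 × 5.1 × 10^5 m² × 12.4 m = 5.439 × 10^5 m³

ΔV ≈ 5.44 × 10^5 m³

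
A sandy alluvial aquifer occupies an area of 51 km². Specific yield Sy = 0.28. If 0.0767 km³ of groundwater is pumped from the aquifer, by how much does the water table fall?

Δh ≈ 5.37 m

A = 51 km² = 5.1 × 10^7 m²
ΔV = 0.0767 km³ = 7.67 × 10^7 m³
Δh = ΔV / (Sy × A) = 7.67 × 10^7 m³ / (0.28 × 5.1 × 10^7 m²) = 5.371 m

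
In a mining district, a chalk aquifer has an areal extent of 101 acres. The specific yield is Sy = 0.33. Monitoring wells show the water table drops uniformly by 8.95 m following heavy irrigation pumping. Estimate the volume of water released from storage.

ΔV ≈ 1.21 × 10^6 m³

A = 101 acres = 4.087 × 10^5 m²
ΔV = Sy × A × Δh = 0.33 × 4.087 × 10^5 m² × 8.95 m = 1.207 × 10^6 m³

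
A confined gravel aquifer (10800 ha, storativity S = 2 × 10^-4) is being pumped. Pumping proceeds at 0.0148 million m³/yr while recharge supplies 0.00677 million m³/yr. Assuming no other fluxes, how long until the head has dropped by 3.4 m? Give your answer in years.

t ≈ 9.15 years

A = 10800 ha = 1.08 × 10^8 m²
ΔV = S × A × Δh = 2 × 10^-4 × 1.08 × 10^8 × 3.4 = 73440 m³
Net withdrawal = 0.0148 − 0.00677 = 0.00803 million m³/yr = 22 m³/d
t = ΔV / Q = 73440 m³ / 22 m³/d = 3338 d
t = 3338 d ≈ 9.146 years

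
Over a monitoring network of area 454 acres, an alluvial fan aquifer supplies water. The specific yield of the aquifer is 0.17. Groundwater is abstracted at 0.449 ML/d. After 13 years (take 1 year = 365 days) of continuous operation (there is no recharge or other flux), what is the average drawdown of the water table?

Δh ≈ 6.82 m

A = 454 acres = 1.837 × 10^6 m²
Q = 0.449 ML/d = 449 m³/d
t = 13 years = 4745 d
ΔV = Q × t = 449 m³/d × 4745 d = 2.131 × 10^6 m³
Δh = ΔV / (Sy × A) = 2.131 × 10^6 / (0.17 × 1.837 × 10^6) = 6.821 m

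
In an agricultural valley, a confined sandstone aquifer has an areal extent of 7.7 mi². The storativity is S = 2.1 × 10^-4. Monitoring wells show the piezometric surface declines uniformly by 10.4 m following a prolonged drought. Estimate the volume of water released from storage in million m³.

A = 7.7 mi² = 1.994 × 10^7 m²
ΔV = S × A × Δh = 2.1 × 10^-4 × 1.994 × 10^7 m² × 10.4 m = 43560 m³
ΔV = 43560 m³ = 0.04356 million m³

ΔV ≈ 0.0436 million m³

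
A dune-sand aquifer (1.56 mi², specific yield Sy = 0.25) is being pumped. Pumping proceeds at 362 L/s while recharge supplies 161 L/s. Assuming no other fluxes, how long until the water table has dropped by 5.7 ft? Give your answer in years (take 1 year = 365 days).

t ≈ 0.277 years

A = 1.56 mi² = 4.04 × 10^6 m²
Δh = 5.7 ft = 1.737 m
ΔV = Sy × A × Δh = 0.25 × 4.04 × 10^6 × 1.737 = 1.755 × 10^6 m³
Net withdrawal = 362 − 161 = 201 L/s = 17370 m³/d
t = ΔV / Q = 1.755 × 10^6 m³ / 17370 m³/d = 101.1 d
t = 101.1 d ≈ 0.2769 years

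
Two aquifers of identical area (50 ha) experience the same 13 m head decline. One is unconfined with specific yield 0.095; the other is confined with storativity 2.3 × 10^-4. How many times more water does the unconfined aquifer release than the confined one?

A = 50 ha = 5 × 10^5 m²
Unconfined: ΔV_u = Sy × A × Δh = 0.095 × 5 × 10^5 × 13 = 6.175 × 10^5 m³
Confined: ΔV_c = S × A × Δh = 2.3 × 10^-4 × 5 × 10^5 × 13 = 1495 m³
Ratio = ΔV_u / ΔV_c = Sy / S = 0.095 / 2.3 × 10^-4 = 413

ΔV_u / ΔV_c ≈ 413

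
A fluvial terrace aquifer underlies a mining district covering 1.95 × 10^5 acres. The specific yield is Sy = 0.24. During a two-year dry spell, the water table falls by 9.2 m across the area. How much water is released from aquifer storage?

ΔV ≈ 1.74 × 10^9 m³

A = 1.95 × 10^5 acres = 7.891 × 10^8 m²
ΔV = Sy × A × Δh = 0.24 × 7.891 × 10^8 m² × 9.2 m = 1.742 × 10^9 m³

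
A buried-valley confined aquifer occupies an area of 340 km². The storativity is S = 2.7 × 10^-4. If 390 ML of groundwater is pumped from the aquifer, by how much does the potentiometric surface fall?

Δh ≈ 4.25 m

A = 340 km² = 3.4 × 10^8 m²
ΔV = 390 ML = 3.9 × 10^5 m³
Δh = ΔV / (S × A) = 3.9 × 10^5 m³ / (2.7 × 10^-4 × 3.4 × 10^8 m²) = 4.248 m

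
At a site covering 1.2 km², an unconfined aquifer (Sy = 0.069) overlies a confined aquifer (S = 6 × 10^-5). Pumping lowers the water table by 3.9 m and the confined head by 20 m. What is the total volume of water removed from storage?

A = 1.2 km² = 1.2 × 10^6 m²
Unconfined: ΔV_u = Sy × A × Δh_u = 0.069 × 1.2 × 10^6 × 3.9 = 3.229 × 10^5 m³
Confined: ΔV_c = S × A × Δh_c = 6 × 10^-5 × 1.2 × 10^6 × 20 = 1440 m³
Total ΔV = 3.229 × 10^5 + 1440 = 3.244 × 10^5 m³

ΔV ≈ 3.24 × 10^5 m³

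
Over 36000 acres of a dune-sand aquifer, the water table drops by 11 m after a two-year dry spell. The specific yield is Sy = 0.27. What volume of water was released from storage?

ΔV ≈ 4.33 × 10^8 m³

A = 36000 acres = 1.457 × 10^8 m²
ΔV = Sy × A × Δh = 0.27 × 1.457 × 10^8 m² × 11 m = 4.327 × 10^8 m³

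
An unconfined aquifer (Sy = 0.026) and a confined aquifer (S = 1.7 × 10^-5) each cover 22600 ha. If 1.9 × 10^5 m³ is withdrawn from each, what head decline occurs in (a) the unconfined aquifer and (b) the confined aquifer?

A = 22600 ha = 2.26 × 10^8 m²
Unconfined: Δh_u = ΔV/(Sy·A) = 1.9 × 10^5/(0.026 × 2.26 × 10^8) = 0.03233 m
Confined: Δh_c = ΔV/(S·A) = 1.9 × 10^5/(1.7 × 10^-5 × 2.26 × 10^8) = 49.45 m

Δh_u ≈ 0.0323 m; Δh_c ≈ 49.5 m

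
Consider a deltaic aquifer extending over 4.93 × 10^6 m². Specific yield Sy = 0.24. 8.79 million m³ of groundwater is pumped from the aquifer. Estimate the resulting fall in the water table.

Δh ≈ 7.43 m

ΔV = 8.79 million m³ = 8.79 × 10^6 m³
Δh = ΔV / (Sy × A) = 8.79 × 10^6 m³ / (0.24 × 4.93 × 10^6 m²) = 7.429 m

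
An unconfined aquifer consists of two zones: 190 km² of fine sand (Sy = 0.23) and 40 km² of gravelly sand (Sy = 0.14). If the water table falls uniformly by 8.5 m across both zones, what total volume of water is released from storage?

ΔV ≈ 4.19 × 10^8 m³

A₁ = 190 km² = 1.9 × 10^8 m²; A₂ = 40 km² = 4 × 10^7 m²
ΔV₁ = 0.23 × 1.9 × 10^8 × 8.5 = 3.715 × 10^8 m³
ΔV₂ = 0.14 × 4 × 10^7 × 8.5 = 4.76 × 10^7 m³
ΔV = ΔV₁ + ΔV₂ = 4.191 × 10^8 m³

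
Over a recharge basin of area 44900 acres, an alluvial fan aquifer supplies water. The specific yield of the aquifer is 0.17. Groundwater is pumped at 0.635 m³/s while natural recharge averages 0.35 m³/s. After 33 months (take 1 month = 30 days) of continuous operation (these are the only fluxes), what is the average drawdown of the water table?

Δh ≈ 0.789 m

A = 44900 acres = 1.817 × 10^8 m²
Net abstraction = 0.635 − 0.35 = 0.285 m³/s
Q_net = 0.285 m³/s = 24620 m³/d
t = 33 months = 990 d
ΔV = Q × t = 24620 m³/d × 990 d = 2.438 × 10^7 m³
Δh = ΔV / (Sy × A) = 2.438 × 10^7 / (0.17 × 1.817 × 10^8) = 0.7892 m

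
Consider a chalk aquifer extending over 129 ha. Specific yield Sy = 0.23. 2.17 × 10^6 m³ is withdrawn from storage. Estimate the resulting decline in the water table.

A = 129 ha = 1.29 × 10^6 m²
Δh = ΔV / (Sy × A) = 2.17 × 10^6 m³ / (0.23 × 1.29 × 10^6 m²) = 7.314 m

Δh ≈ 7.31 m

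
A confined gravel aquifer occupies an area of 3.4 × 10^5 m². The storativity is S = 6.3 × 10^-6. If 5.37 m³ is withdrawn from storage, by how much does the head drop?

Δh ≈ 2.51 m

Δh = ΔV / (S × A) = 5.37 m³ / (6.3 × 10^-6 × 3.4 × 10^5 m²) = 2.507 m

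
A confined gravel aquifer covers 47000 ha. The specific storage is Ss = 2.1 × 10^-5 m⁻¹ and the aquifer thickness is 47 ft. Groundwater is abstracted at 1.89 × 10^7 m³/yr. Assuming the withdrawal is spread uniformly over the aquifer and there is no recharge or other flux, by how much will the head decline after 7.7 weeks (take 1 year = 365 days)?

b = 47 ft = 14.33 m
S = Ss × b = 2.1 × 10^-5 m⁻¹ × 14.33 m = 3.008 × 10^-4
A = 47000 ha = 4.7 × 10^8 m²
Q = 1.89 × 10^7 m³/yr = 51780 m³/d
t = 7.7 weeks = 53.9 d
ΔV = Q × t = 51780 m³/d × 53.9 d = 2.791 × 10^6 m³
Δh = ΔV / (S × A) = 2.791 × 10^6 / (3.008 × 10^-4 × 4.7 × 10^8) = 19.74 m

Δh ≈ 19.7 m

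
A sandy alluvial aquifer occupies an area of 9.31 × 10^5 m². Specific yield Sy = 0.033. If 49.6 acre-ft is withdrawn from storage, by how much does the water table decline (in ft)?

ΔV = 49.6 acre-ft = 61180 m³
Δh = ΔV / (Sy × A) = 61180 m³ / (0.033 × 9.31 × 10^5 m²) = 1.991 m
Δh = 1.991 m = 6.533 ft

Δh ≈ 6.53 ft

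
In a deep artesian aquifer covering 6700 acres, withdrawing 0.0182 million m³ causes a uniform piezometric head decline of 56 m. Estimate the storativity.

A = 6700 acres = 2.711 × 10^7 m²
ΔV = 0.0182 million m³ = 18200 m³
S = ΔV / (A × Δh) = 18200 m³ / (2.711 × 10^7 m² × 56 m) = 1.199 × 10^-5

S ≈ 1.2 × 10^-5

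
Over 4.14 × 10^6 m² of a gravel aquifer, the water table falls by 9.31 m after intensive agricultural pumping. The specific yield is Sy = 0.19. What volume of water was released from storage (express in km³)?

ΔV = Sy × A × Δh = 0.19 × 4.14 × 10^6 m² × 9.31 m = 7.323 × 10^6 m³
ΔV = 7.323 × 10^6 m³ = 0.007323 km³

ΔV ≈ 0.00732 km³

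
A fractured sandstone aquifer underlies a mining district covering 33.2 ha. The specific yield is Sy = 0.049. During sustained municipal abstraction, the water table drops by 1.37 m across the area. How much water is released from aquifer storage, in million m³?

ΔV ≈ 0.0223 million m³

A = 33.2 ha = 3.32 × 10^5 m²
ΔV = Sy × A × Δh = 0.049 × 3.32 × 10^5 m² × 1.37 m = 22290 m³
ΔV = 22290 m³ = 0.02229 million m³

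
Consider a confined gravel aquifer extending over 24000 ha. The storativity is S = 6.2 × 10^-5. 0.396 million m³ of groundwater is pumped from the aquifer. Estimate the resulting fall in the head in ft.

A = 24000 ha = 2.4 × 10^8 m²
ΔV = 0.396 million m³ = 3.96 × 10^5 m³
Δh = ΔV / (S × A) = 3.96 × 10^5 m³ / (6.2 × 10^-5 × 2.4 × 10^8 m²) = 26.61 m
Δh = 26.61 m = 87.31 ft

Δh ≈ 87.3 ft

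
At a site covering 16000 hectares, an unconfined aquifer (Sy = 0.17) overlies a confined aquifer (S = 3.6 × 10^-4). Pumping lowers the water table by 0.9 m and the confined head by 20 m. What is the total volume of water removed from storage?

A = 16000 hectares = 1.6 × 10^8 m²
Unconfined: ΔV_u = Sy × A × Δh_u = 0.17 × 1.6 × 10^8 × 0.9 = 2.448 × 10^7 m³
Confined: ΔV_c = S × A × Δh_c = 3.6 × 10^-4 × 1.6 × 10^8 × 20 = 1.152 × 10^6 m³
Total ΔV = 2.448 × 10^7 + 1.152 × 10^6 = 2.563 × 10^7 m³

ΔV ≈ 2.56 × 10^7 m³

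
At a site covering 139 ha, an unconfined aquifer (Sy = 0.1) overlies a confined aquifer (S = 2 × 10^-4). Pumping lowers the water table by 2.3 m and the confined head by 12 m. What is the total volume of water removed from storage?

A = 139 ha = 1.39 × 10^6 m²
Unconfined: ΔV_u = Sy × A × Δh_u = 0.1 × 1.39 × 10^6 × 2.3 = 3.197 × 10^5 m³
Confined: ΔV_c = S × A × Δh_c = 2 × 10^-4 × 1.39 × 10^6 × 12 = 3336 m³
Total ΔV = 3.197 × 10^5 + 3336 = 3.23 × 10^5 m³

ΔV ≈ 3.23 × 10^5 m³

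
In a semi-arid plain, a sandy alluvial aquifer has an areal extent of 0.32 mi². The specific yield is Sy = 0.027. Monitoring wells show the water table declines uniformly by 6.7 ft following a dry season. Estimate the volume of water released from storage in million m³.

ΔV ≈ 0.0457 million m³

A = 0.32 mi² = 8.288 × 10^5 m²
Δh = 6.7 ft = 2.042 m
ΔV = Sy × A × Δh = 0.027 × 8.288 × 10^5 m² × 2.042 m = 45700 m³
ΔV = 45700 m³ = 0.0457 million m³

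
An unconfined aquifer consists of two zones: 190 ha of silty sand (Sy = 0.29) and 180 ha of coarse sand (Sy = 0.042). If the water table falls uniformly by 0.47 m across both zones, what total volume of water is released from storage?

ΔV ≈ 2.95 × 10^5 m³

A₁ = 190 ha = 1.9 × 10^6 m²; A₂ = 180 ha = 1.8 × 10^6 m²
ΔV₁ = 0.29 × 1.9 × 10^6 × 0.47 = 2.59 × 10^5 m³
ΔV₂ = 0.042 × 1.8 × 10^6 × 0.47 = 35530 m³
ΔV = ΔV₁ + ΔV₂ = 2.945 × 10^5 m³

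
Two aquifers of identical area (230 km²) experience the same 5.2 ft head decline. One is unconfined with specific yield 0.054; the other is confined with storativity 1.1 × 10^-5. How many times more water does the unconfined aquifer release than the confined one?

A = 230 km² = 2.3 × 10^8 m²
Δh = 5.2 ft = 1.585 m
Unconfined: ΔV_u = Sy × A × Δh = 0.054 × 2.3 × 10^8 × 1.585 = 1.969 × 10^7 m³
Confined: ΔV_c = S × A × Δh = 1.1 × 10^-5 × 2.3 × 10^8 × 1.585 = 4010 m³
Ratio = ΔV_u / ΔV_c = Sy / S = 0.054 / 1.1 × 10^-5 = 4909

ΔV_u / ΔV_c ≈ 4910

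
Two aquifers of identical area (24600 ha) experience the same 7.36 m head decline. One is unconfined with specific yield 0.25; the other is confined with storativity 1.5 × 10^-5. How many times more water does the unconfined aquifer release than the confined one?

A = 24600 ha = 2.46 × 10^8 m²
Unconfined: ΔV_u = Sy × A × Δh = 0.25 × 2.46 × 10^8 × 7.36 = 4.526 × 10^8 m³
Confined: ΔV_c = S × A × Δh = 1.5 × 10^-5 × 2.46 × 10^8 × 7.36 = 27160 m³
Ratio = ΔV_u / ΔV_c = Sy / S = 0.25 / 1.5 × 10^-5 = 16670

ΔV_u / ΔV_c ≈ 16700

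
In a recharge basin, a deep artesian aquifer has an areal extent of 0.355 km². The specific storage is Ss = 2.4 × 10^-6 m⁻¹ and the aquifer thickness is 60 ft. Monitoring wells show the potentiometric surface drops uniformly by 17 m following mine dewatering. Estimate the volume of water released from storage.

ΔV ≈ 265 m³

b = 60 ft = 18.29 m
S = Ss × b = 2.4 × 10^-6 m⁻¹ × 18.29 m = 4.389 × 10^-5
A = 0.355 km² = 3.55 × 10^5 m²
ΔV = S × A × Δh = 4.389 × 10^-5 × 3.55 × 10^5 m² × 17 m = 264.9 m³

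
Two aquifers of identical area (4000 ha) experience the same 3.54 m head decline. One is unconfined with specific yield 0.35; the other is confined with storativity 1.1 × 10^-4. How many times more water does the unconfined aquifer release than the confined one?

A = 4000 ha = 4 × 10^7 m²
Unconfined: ΔV_u = Sy × A × Δh = 0.35 × 4 × 10^7 × 3.54 = 4.956 × 10^7 m³
Confined: ΔV_c = S × A × Δh = 1.1 × 10^-4 × 4 × 10^7 × 3.54 = 15580 m³
Ratio = ΔV_u / ΔV_c = Sy / S = 0.35 / 1.1 × 10^-4 = 3182

ΔV_u / ΔV_c ≈ 3180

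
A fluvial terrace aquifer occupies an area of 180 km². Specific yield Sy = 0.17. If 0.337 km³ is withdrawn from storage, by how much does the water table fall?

A = 180 km² = 1.8 × 10^8 m²
ΔV = 0.337 km³ = 3.37 × 10^8 m³
Δh = ΔV / (Sy × A) = 3.37 × 10^8 m³ / (0.17 × 1.8 × 10^8 m²) = 11.01 m

Δh ≈ 11 m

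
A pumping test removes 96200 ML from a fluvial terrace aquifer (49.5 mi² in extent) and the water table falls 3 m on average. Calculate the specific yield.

Sy ≈ 0.25

A = 49.5 mi² = 1.282 × 10^8 m²
ΔV = 96200 ML = 9.62 × 10^7 m³
Sy = ΔV / (A × Δh) = 9.62 × 10^7 m³ / (1.282 × 10^8 m² × 3 m) = 0.2501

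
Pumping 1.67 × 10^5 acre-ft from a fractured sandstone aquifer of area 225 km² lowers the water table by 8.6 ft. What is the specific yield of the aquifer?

A = 225 km² = 2.25 × 10^8 m²
Δh = 8.6 ft = 2.621 m
ΔV = 1.67 × 10^5 acre-ft = 2.06 × 10^8 m³
Sy = ΔV / (A × Δh) = 2.06 × 10^8 m³ / (2.25 × 10^8 m² × 2.621 m) = 0.3493

Sy ≈ 0.35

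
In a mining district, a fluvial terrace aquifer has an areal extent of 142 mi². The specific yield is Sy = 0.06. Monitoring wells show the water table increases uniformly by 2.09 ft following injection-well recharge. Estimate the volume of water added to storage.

ΔV ≈ 1.41 × 10^7 m³

A = 142 mi² = 3.678 × 10^8 m²
Δh = 2.09 ft = 0.637 m
ΔV = Sy × A × Δh = 0.06 × 3.678 × 10^8 m² × 0.637 m = 1.406 × 10^7 m³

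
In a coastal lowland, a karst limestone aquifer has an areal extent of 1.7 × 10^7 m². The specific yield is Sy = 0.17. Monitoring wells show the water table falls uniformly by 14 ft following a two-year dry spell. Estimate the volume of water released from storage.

Δh = 14 ft = 4.267 m
ΔV = Sy × A × Δh = 0.17 × 1.7 × 10^7 m² × 4.267 m = 1.233 × 10^7 m³

ΔV ≈ 1.23 × 10^7 m³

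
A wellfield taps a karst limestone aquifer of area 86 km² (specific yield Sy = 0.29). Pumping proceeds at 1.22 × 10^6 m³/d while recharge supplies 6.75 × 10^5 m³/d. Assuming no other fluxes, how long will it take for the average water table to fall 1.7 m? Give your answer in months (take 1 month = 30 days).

A = 86 km² = 8.6 × 10^7 m²
ΔV = Sy × A × Δh = 0.29 × 8.6 × 10^7 × 1.7 = 4.24 × 10^7 m³
Net withdrawal = 1.22 × 10^6 − 6.75 × 10^5 = 5.45 × 10^5 m³/d
t = ΔV / Q = 4.24 × 10^7 m³ / 5.45 × 10^5 m³/d = 77.79 d
t = 77.79 d ≈ 2.593 months

t ≈ 2.59 months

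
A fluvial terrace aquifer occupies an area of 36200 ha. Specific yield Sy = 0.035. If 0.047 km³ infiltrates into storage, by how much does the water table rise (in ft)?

A = 36200 ha = 3.62 × 10^8 m²
ΔV = 0.047 km³ = 4.7 × 10^7 m³
Δh = ΔV / (Sy × A) = 4.7 × 10^7 m³ / (0.035 × 3.62 × 10^8 m²) = 3.71 m
Δh = 3.71 m = 12.17 ft

Δh ≈ 12.2 ft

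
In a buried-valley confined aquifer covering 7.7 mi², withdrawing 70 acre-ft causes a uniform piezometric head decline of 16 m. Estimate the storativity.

A = 7.7 mi² = 1.994 × 10^7 m²
ΔV = 70 acre-ft = 86340 m³
S = ΔV / (A × Δh) = 86340 m³ / (1.994 × 10^7 m² × 16 m) = 2.706 × 10^-4

S ≈ 2.7 × 10^-4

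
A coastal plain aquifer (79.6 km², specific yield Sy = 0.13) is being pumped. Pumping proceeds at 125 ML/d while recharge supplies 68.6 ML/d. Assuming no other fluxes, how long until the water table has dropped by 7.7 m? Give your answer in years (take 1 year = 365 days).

t ≈ 3.87 years

A = 79.6 km² = 7.96 × 10^7 m²
ΔV = Sy × A × Δh = 0.13 × 7.96 × 10^7 × 7.7 = 7.968 × 10^7 m³
Net withdrawal = 125 − 68.6 = 56.4 ML/d = 56400 m³/d
t = ΔV / Q = 7.968 × 10^7 m³ / 56400 m³/d = 1413 d
t = 1413 d ≈ 3.871 years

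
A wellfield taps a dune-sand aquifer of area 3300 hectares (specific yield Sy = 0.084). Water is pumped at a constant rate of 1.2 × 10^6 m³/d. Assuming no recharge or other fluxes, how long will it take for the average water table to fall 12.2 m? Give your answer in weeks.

t ≈ 4.03 weeks

A = 3300 hectares = 3.3 × 10^7 m²
ΔV = Sy × A × Δh = 0.084 × 3.3 × 10^7 × 12.2 = 3.382 × 10^7 m³
t = ΔV / Q = 3.382 × 10^7 m³ / 1.2 × 10^6 m³/d = 28.18 d
t = 28.18 d ≈ 4.026 weeks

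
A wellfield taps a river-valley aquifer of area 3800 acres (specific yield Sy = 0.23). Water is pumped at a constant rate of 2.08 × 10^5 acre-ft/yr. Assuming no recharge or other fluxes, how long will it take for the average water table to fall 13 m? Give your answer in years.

A = 3800 acres = 1.538 × 10^7 m²
ΔV = Sy × A × Δh = 0.23 × 1.538 × 10^7 × 13 = 4.598 × 10^7 m³
Q = 2.08 × 10^5 acre-ft/yr = 7.029 × 10^5 m³/d
t = ΔV / Q = 4.598 × 10^7 m³ / 7.029 × 10^5 m³/d = 65.41 d
t = 65.41 d ≈ 0.1792 years

t ≈ 0.179 years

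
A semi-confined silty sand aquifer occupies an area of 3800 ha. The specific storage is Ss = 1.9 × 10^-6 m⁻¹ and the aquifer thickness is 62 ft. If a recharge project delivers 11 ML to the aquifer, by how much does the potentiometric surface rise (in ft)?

Δh ≈ 26.5 ft

b = 62 ft = 18.9 m
S = Ss × b = 1.9 × 10^-6 m⁻¹ × 18.9 m = 3.591 × 10^-5
A = 3800 ha = 3.8 × 10^7 m²
ΔV = 11 ML = 11000 m³
Δh = ΔV / (S × A) = 11000 m³ / (3.591 × 10^-5 × 3.8 × 10^7 m²) = 8.062 m
Δh = 8.062 m = 26.45 ft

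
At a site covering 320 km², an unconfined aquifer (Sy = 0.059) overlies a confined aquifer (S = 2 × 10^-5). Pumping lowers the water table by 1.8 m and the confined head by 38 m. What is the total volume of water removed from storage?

A = 320 km² = 3.2 × 10^8 m²
Unconfined: ΔV_u = Sy × A × Δh_u = 0.059 × 3.2 × 10^8 × 1.8 = 3.398 × 10^7 m³
Confined: ΔV_c = S × A × Δh_c = 2 × 10^-5 × 3.2 × 10^8 × 38 = 2.432 × 10^5 m³
Total ΔV = 3.398 × 10^7 + 2.432 × 10^5 = 3.423 × 10^7 m³

ΔV ≈ 3.42 × 10^7 m³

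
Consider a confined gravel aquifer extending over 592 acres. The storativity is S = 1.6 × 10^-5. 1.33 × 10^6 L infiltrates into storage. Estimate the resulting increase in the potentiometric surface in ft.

A = 592 acres = 2.396 × 10^6 m²
ΔV = 1.33 × 10^6 L = 1330 m³
Δh = ΔV / (S × A) = 1330 m³ / (1.6 × 10^-5 × 2.396 × 10^6 m²) = 34.7 m
Δh = 34.7 m = 113.8 ft

Δh ≈ 114 ft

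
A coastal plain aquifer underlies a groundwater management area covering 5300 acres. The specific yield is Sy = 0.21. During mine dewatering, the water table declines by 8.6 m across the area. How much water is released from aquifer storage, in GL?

ΔV ≈ 38.7 GL

A = 5300 acres = 2.145 × 10^7 m²
ΔV = Sy × A × Δh = 0.21 × 2.145 × 10^7 m² × 8.6 m = 3.874 × 10^7 m³
ΔV = 3.874 × 10^7 m³ = 38.74 GL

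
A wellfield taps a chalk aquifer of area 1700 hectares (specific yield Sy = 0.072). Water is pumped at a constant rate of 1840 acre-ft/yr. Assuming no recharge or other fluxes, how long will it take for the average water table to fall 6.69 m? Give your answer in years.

t ≈ 3.61 years

A = 1700 hectares = 1.7 × 10^7 m²
ΔV = Sy × A × Δh = 0.072 × 1.7 × 10^7 × 6.69 = 8.189 × 10^6 m³
Q = 1840 acre-ft/yr = 6218 m³/d
t = ΔV / Q = 8.189 × 10^6 m³ / 6218 m³/d = 1317 d
t = 1317 d ≈ 3.608 years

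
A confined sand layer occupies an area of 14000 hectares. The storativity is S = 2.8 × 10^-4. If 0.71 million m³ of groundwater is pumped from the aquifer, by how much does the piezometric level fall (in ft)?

Δh ≈ 59.4 ft

A = 14000 hectares = 1.4 × 10^8 m²
ΔV = 0.71 million m³ = 7.1 × 10^5 m³
Δh = ΔV / (S × A) = 7.1 × 10^5 m³ / (2.8 × 10^-4 × 1.4 × 10^8 m²) = 18.11 m
Δh = 18.11 m = 59.42 ft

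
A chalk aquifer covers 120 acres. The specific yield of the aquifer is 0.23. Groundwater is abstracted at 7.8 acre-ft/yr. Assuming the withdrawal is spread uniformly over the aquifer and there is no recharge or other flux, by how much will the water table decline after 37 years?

Δh ≈ 3.19 m

A = 120 acres = 4.856 × 10^5 m²
Q = 7.8 acre-ft/yr = 26.36 m³/d
t = 37 years = 13500 d
ΔV = Q × t = 26.36 m³/d × 13500 d = 3.56 × 10^5 m³
Δh = ΔV / (Sy × A) = 3.56 × 10^5 / (0.23 × 4.856 × 10^5) = 3.187 m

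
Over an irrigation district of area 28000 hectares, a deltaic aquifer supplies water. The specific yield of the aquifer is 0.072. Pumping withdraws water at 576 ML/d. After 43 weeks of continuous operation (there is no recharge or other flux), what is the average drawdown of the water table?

A = 28000 hectares = 2.8 × 10^8 m²
Q = 576 ML/d = 5.76 × 10^5 m³/d
t = 43 weeks = 301 d
ΔV = Q × t = 5.76 × 10^5 m³/d × 301 d = 1.734 × 10^8 m³
Δh = ΔV / (Sy × A) = 1.734 × 10^8 / (0.072 × 2.8 × 10^8) = 8.6 m

Δh ≈ 8.6 m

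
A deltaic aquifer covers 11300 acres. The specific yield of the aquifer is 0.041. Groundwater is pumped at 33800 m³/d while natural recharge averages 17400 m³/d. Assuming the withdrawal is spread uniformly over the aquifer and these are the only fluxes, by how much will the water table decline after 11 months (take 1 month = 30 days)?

A = 11300 acres = 4.573 × 10^7 m²
Net abstraction = 33800 − 17400 = 16400 m³/d
t = 11 months = 330 d
ΔV = Q × t = 16400 m³/d × 330 d = 5.412 × 10^6 m³
Δh = ΔV / (Sy × A) = 5.412 × 10^6 / (0.041 × 4.573 × 10^7) = 2.887 m

Δh ≈ 2.89 m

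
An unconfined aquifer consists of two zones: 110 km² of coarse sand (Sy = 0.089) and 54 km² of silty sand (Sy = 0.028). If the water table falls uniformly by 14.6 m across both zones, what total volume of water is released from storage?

A₁ = 110 km² = 1.1 × 10^8 m²; A₂ = 54 km² = 5.4 × 10^7 m²
ΔV₁ = 0.089 × 1.1 × 10^8 × 14.6 = 1.429 × 10^8 m³
ΔV₂ = 0.028 × 5.4 × 10^7 × 14.6 = 2.208 × 10^7 m³
ΔV = ΔV₁ + ΔV₂ = 1.65 × 10^8 m³

ΔV ≈ 1.65 × 10^8 m³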